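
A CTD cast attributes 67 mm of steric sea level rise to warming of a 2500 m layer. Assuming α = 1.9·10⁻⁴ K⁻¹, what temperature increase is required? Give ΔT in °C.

ΔT = Δh/(αH) = 0.067 / (1.9×10⁻⁴ × 2500) ≈ 0.1411 °C

0.141 °C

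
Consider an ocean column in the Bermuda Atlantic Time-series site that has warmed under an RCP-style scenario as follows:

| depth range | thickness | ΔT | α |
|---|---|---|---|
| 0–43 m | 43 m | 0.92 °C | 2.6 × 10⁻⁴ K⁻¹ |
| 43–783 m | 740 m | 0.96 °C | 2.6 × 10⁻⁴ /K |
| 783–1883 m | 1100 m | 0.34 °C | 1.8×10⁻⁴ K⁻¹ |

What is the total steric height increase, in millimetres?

Δh = 260 mm

0–43 m: 2.6×10⁻⁴ × 43 × 0.92 = 0.0102856 m
2.6×10⁻⁴ × 740 × 0.96 = 0.184704 m
783–1883 m: 1.8×10⁻⁴ × 1100 × 0.34 = 0.06732 m
Δh = 0.0102856 + 0.184704 + 0.06732 = 0.2623096 m ≈ 260 mm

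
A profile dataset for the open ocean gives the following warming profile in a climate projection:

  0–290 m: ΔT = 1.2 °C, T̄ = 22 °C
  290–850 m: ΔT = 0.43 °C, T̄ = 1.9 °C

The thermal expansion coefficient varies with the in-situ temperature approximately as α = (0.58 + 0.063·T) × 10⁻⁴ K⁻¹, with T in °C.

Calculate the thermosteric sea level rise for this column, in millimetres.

Layer 1: α = (0.58 + 0.063×22)×10⁻⁴ = 1.966×10⁻⁴ K⁻¹
Layer 2: α = (0.58 + 0.063×1.9)×10⁻⁴ = 0.6997×10⁻⁴ K⁻¹
Layer 1: 290 × 1.2 × 1.966×10⁻⁴ = 0.0684168 m
Layer 2: 0.43 × 560 × 0.6997×10⁻⁴ = 0.016848776 m
Δh = 0.0684168 + 0.016848776 = 0.085265576 m ≈ 85.3 mm

Δh ≈ 85.3 mm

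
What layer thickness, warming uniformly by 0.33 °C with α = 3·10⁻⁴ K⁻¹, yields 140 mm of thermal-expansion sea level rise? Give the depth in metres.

H = Δh/(αΔT) = 0.14 / (3×10⁻⁴ × 0.33) ≈ 1414 m

about 1410 m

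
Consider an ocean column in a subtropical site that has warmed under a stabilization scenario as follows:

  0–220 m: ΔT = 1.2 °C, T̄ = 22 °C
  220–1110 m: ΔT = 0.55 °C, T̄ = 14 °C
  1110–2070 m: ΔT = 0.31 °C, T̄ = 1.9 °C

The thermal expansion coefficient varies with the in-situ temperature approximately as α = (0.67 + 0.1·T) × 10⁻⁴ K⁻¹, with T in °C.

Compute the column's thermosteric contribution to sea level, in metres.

Layer 1: α = (0.67 + 0.1×22)×10⁻⁴ = 2.87×10⁻⁴ K⁻¹
Layer 2: α = (0.67 + 0.1×14)×10⁻⁴ = 2.07×10⁻⁴ K⁻¹
Layer 3: α = (0.67 + 0.1×1.9)×10⁻⁴ = 0.86×10⁻⁴ K⁻¹
1.2 × 2.87×10⁻⁴ × 220 = 0.075768 m
220–1110 m: 0.55 × 2.07×10⁻⁴ × 890 = 0.1013265 m
1110–2070 m: 960 × 0.86×10⁻⁴ × 0.31 = 0.0255936 m
Δh = 0.075768 + 0.1013265 + 0.0255936 = 0.2026881 m

0.20 m of thermosteric rise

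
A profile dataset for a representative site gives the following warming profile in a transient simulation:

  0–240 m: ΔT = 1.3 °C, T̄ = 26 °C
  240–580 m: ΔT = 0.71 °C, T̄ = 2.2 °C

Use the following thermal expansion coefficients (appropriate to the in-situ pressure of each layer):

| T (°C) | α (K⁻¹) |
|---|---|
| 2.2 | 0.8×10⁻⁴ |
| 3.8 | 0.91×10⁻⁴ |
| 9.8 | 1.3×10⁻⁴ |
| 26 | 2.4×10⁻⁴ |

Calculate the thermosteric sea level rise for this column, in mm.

Δh = 94.2 mm

Layer 1 at 26 °C → α = 2.4×10⁻⁴ K⁻¹
Layer 2 at 2.2 °C → α = 0.8×10⁻⁴ K⁻¹
Layer 1: 1.3 × 240 × 2.4×10⁻⁴ = 0.07488 m
240–580 m: 340 × 0.71 × 0.8×10⁻⁴ = 0.019312 m
Δh = 0.07488 + 0.019312 = 0.094192 m ≈ 94.2 mm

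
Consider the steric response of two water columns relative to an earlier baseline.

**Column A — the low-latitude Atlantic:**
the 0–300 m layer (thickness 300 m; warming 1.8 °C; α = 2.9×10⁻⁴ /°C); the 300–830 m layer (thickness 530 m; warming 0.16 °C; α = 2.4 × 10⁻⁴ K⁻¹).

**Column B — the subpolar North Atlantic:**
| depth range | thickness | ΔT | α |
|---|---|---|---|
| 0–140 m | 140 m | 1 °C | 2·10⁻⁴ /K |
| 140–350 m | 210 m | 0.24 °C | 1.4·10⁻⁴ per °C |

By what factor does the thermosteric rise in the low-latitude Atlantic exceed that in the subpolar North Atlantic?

A 2.9×10⁻⁴ × 1.8 × 300 = 0.15660 m
A 2.4×10⁻⁴ × 0.16 × 530 = 0.020352 m
A total: 0.176952 m
B 1 × 2×10⁻⁴ × 140 = 0.02800 m
B 140–350 m: 1.4×10⁻⁴ × 0.24 × 210 = 0.007056 m
B total: 0.035056 m
Ratio: 0.176952 / 0.035056 ≈ 5.048

≈ 5.05×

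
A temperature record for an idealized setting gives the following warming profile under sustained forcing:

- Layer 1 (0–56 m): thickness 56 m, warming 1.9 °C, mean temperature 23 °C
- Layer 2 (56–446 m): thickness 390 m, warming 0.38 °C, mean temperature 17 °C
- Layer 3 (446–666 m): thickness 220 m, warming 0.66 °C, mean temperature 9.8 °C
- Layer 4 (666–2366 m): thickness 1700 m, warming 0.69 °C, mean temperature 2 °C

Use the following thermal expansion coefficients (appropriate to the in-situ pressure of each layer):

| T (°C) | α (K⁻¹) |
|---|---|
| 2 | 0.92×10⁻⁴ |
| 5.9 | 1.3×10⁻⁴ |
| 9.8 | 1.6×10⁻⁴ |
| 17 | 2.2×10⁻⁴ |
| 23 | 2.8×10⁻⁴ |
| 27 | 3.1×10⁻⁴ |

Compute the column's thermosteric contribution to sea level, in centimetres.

Layer 1 at 23 °C → α = 2.8×10⁻⁴ K⁻¹
Layer 2 at 17 °C → α = 2.2×10⁻⁴ K⁻¹
Layer 3 at 9.8 °C → α = 1.6×10⁻⁴ K⁻¹
Layer 4 at 2 °C → α = 0.92×10⁻⁴ K⁻¹
Layer 1: 2.8×10⁻⁴ × 1.9 × 56 = 0.029792 m
390 × 0.38 × 2.2×10⁻⁴ = 0.032604 m
0.66 × 1.6×10⁻⁴ × 220 = 0.023232 m
Layer 4: 0.69 × 0.92×10⁻⁴ × 1700 = 0.107916 m
Δh = 0.029792 + 0.032604 + 0.023232 + 0.107916 = 0.193544 m ≈ 19.4 cm

19.4 cm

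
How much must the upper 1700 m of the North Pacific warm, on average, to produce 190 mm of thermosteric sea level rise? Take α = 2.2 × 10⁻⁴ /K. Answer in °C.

ΔT = Δh/(αH) = 0.19 / (2.2×10⁻⁴ × 1700) ≈ 0.5080 °C

about 0.508 °C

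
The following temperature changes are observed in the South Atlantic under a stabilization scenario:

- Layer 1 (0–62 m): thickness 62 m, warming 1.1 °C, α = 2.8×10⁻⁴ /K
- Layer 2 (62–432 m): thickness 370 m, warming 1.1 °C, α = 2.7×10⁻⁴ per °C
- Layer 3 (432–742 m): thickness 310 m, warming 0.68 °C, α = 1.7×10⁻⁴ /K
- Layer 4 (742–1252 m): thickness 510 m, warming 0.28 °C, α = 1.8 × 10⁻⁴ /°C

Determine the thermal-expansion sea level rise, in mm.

Δh = 191 mm

2.8×10⁻⁴ × 1.1 × 62 = 0.019096 m
Layer 2: 2.7×10⁻⁴ × 370 × 1.1 = 0.10989 m
Layer 3: 310 × 0.68 × 1.7×10⁻⁴ = 0.035836 m
1.8×10⁻⁴ × 510 × 0.28 = 0.025704 m
Δh = 0.019096 + 0.10989 + 0.035836 + 0.025704 = 0.190526 m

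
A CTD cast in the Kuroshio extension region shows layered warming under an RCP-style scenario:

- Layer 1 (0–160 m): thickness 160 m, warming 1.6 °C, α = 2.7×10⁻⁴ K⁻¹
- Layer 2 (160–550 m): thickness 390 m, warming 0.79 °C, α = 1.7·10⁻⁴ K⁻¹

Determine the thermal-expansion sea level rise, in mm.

1.6 × 160 × 2.7×10⁻⁴ = 0.06912 m
Layer 2: 1.7×10⁻⁴ × 0.79 × 390 = 0.052377 m
Δh = 0.06912 + 0.052377 = 0.121497 m ≈ 121 mm

Δh = 121 mm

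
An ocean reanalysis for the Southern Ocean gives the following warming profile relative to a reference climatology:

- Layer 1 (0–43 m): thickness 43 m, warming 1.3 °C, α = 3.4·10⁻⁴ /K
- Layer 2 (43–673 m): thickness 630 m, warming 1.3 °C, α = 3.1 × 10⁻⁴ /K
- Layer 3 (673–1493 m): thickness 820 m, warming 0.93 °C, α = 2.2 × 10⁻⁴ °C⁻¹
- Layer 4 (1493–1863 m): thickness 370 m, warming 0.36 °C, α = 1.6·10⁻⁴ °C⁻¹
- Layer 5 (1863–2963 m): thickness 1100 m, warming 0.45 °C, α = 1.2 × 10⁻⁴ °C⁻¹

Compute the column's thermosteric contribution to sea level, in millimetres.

Layer 1: 3.4×10⁻⁴ × 1.3 × 43 = 0.019006 m
1.3 × 3.1×10⁻⁴ × 630 = 0.25389 m
0.93 × 2.2×10⁻⁴ × 820 = 0.167772 m
Layer 4: 1.6×10⁻⁴ × 0.36 × 370 = 0.021312 m
0.45 × 1100 × 1.2×10⁻⁴ = 0.05940 m
Δh = 0.019006 + 0.25389 + 0.167772 + 0.021312 + 0.05940 = 0.52138 m ≈ 521 mm

Δh = 521 mm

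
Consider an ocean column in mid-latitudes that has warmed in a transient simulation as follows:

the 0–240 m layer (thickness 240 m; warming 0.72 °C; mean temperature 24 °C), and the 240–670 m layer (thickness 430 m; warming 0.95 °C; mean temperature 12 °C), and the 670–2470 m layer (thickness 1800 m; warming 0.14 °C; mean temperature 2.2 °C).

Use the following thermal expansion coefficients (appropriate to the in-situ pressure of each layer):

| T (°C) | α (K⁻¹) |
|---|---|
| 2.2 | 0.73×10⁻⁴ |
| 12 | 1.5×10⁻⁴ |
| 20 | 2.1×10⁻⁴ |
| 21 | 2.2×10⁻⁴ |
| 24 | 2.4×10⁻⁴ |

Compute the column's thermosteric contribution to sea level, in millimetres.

about 121 mm

Layer 1 at 24 °C → α = 2.4×10⁻⁴ K⁻¹
Layer 2 at 12 °C → α = 1.5×10⁻⁴ K⁻¹
Layer 3 at 2.2 °C → α = 0.73×10⁻⁴ K⁻¹
0–240 m: 2.4×10⁻⁴ × 240 × 0.72 = 0.041472 m
Layer 2: 1.5×10⁻⁴ × 430 × 0.95 = 0.061275 m
Layer 3: 1800 × 0.14 × 0.73×10⁻⁴ = 0.018396 m
Δh = 0.041472 + 0.061275 + 0.018396 = 0.121143 m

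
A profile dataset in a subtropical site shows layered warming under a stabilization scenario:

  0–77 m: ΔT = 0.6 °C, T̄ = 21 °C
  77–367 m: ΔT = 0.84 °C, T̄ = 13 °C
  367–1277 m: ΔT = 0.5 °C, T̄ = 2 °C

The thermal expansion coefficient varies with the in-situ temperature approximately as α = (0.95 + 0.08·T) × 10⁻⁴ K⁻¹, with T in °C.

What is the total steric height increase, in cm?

Layer 1: α = (0.95 + 0.08×21)×10⁻⁴ = 2.63×10⁻⁴ K⁻¹
Layer 2: α = (0.95 + 0.08×13)×10⁻⁴ = 1.99×10⁻⁴ K⁻¹
Layer 3: α = (0.95 + 0.08×2)×10⁻⁴ = 1.11×10⁻⁴ K⁻¹
0–77 m: 77 × 2.63×10⁻⁴ × 0.6 = 0.0121506 m
77–367 m: 290 × 1.99×10⁻⁴ × 0.84 = 0.0484764 m
1.11×10⁻⁴ × 910 × 0.5 = 0.050505 m
Δh = 0.0121506 + 0.0484764 + 0.050505 = 0.111132 m ≈ 11.1 cm

Δh = 11.1 cm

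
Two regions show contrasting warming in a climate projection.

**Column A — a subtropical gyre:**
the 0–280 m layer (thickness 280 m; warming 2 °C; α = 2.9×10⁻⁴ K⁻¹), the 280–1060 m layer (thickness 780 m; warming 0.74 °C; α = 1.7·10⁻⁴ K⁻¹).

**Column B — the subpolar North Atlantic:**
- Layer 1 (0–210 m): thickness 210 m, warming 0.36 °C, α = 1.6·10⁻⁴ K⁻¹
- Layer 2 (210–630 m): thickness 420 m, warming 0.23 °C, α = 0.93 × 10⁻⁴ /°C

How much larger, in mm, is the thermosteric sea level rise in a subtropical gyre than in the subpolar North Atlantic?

240 mm larger

A Layer 1: 2.9×10⁻⁴ × 2 × 280 = 0.16240 m
A 1.7×10⁻⁴ × 0.74 × 780 = 0.098124 m
A total: 0.260524 m
B 210 × 1.6×10⁻⁴ × 0.36 = 0.012096 m
B 210–630 m: 0.23 × 0.93×10⁻⁴ × 420 = 0.0089838 m
B total: 0.0210798 m
Difference: 0.260524 − 0.0210798 = 0.2394442 m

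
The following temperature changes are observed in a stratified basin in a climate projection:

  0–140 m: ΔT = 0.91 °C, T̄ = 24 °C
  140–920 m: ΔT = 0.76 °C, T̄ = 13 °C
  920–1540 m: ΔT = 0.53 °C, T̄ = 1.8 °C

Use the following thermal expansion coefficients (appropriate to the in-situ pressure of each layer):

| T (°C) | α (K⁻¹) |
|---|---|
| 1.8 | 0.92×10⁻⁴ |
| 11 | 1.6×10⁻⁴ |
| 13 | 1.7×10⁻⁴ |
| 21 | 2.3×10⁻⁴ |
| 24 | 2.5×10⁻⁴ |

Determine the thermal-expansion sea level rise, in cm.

16.3 cm

Layer 1 at 24 °C → α = 2.5×10⁻⁴ K⁻¹
Layer 2 at 13 °C → α = 1.7×10⁻⁴ K⁻¹
Layer 3 at 1.8 °C → α = 0.92×10⁻⁴ K⁻¹
Layer 1: 2.5×10⁻⁴ × 140 × 0.91 = 0.03185 m
140–920 m: 0.76 × 780 × 1.7×10⁻⁴ = 0.100776 m
0.53 × 620 × 0.92×10⁻⁴ = 0.0302312 m
Δh = 0.03185 + 0.100776 + 0.0302312 = 0.1628572 m ≈ 16.3 cm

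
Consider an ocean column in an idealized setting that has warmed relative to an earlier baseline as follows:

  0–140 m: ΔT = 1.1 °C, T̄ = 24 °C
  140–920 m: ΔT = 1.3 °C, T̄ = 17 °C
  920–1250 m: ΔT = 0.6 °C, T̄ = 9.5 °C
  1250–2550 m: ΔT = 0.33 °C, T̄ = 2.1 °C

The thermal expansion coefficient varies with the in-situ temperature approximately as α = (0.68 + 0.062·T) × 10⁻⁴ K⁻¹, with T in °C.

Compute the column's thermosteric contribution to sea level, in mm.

269 mm of thermosteric rise

Layer 1: α = (0.68 + 0.062×24)×10⁻⁴ = 2.168×10⁻⁴ K⁻¹
Layer 2: α = (0.68 + 0.062×17)×10⁻⁴ = 1.734×10⁻⁴ K⁻¹
Layer 3: α = (0.68 + 0.062×9.5)×10⁻⁴ = 1.269×10⁻⁴ K⁻¹
Layer 4: α = (0.68 + 0.062×2.1)×10⁻⁴ = 0.8102×10⁻⁴ K⁻¹
140 × 2.168×10⁻⁴ × 1.1 = 0.0333872 m
Layer 2: 1.3 × 1.734×10⁻⁴ × 780 = 0.1758276 m
Layer 3: 1.269×10⁻⁴ × 0.6 × 330 = 0.0251262 m
0.33 × 0.8102×10⁻⁴ × 1300 = 0.03475758 m
Δh = 0.0333872 + 0.1758276 + 0.0251262 + 0.03475758 = 0.26909858 m ≈ 269 mm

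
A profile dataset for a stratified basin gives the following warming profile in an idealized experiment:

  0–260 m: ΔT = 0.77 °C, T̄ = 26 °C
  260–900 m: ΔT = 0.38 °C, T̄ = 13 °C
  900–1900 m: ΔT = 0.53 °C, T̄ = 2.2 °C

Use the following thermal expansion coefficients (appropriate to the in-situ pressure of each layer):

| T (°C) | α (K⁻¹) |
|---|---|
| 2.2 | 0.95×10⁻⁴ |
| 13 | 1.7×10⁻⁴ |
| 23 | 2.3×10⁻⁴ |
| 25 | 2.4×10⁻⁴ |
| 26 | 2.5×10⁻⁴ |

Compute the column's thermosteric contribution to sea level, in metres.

about 0.142 m

Layer 1 at 26 °C → α = 2.5×10⁻⁴ K⁻¹
Layer 2 at 13 °C → α = 1.7×10⁻⁴ K⁻¹
Layer 3 at 2.2 °C → α = 0.95×10⁻⁴ K⁻¹
2.5×10⁻⁴ × 260 × 0.77 = 0.05005 m
260–900 m: 640 × 1.7×10⁻⁴ × 0.38 = 0.041344 m
0.53 × 0.95×10⁻⁴ × 1000 = 0.05035 m
Δh = 0.05005 + 0.041344 + 0.05035 = 0.141744 m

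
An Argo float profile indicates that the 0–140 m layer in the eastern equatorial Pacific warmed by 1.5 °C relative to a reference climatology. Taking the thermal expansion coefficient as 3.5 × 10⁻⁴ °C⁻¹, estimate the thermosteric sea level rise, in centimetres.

Δh = αΔT·H = 3.5×10⁻⁴ × 1.5 × 140 = 0.07350 m

7.35 cm of thermosteric rise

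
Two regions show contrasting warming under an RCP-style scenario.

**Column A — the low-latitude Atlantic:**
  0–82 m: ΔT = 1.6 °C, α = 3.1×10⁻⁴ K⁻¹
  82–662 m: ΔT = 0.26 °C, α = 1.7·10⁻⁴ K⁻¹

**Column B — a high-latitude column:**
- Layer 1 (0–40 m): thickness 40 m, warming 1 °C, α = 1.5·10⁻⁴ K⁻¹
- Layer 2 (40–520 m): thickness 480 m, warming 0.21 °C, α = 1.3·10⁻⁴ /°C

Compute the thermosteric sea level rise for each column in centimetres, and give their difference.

Δh_A ≈ 6.63 cm, Δh_B ≈ 1.91 cm; difference ≈ 4.72 cm

A 3.1×10⁻⁴ × 1.6 × 82 = 0.040672 m
A 82–662 m: 0.26 × 1.7×10⁻⁴ × 580 = 0.025636 m
A total: 0.066308 m
B 1 × 40 × 1.5×10⁻⁴ = 0.00600 m
B Layer 2: 0.21 × 1.3×10⁻⁴ × 480 = 0.013104 m
B total: 0.019104 m
Difference: 0.066308 − 0.019104 = 0.047204 m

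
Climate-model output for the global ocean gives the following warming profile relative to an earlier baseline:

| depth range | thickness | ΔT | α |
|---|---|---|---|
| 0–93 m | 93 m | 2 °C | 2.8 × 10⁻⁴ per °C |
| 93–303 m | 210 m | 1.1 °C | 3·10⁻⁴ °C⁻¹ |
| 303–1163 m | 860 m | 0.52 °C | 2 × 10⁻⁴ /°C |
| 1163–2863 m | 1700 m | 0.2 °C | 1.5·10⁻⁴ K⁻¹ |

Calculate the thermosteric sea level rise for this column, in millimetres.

Δh = 262 mm

Layer 1: 93 × 2.8×10⁻⁴ × 2 = 0.05208 m
1.1 × 210 × 3×10⁻⁴ = 0.06930 m
303–1163 m: 2×10⁻⁴ × 0.52 × 860 = 0.08944 m
1.5×10⁻⁴ × 0.2 × 1700 = 0.05100 m
Δh = 0.05208 + 0.06930 + 0.08944 + 0.05100 = 0.26182 m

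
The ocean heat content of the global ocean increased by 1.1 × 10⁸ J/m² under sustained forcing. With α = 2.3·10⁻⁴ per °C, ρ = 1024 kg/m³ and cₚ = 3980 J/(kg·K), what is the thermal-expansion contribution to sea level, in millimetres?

Δh = 6.21 mm

Δh = αQ/(ρcₚ) = 2.3×10⁻⁴ × 1.1×10⁸ / (1024 × 3980) ≈ 0.0062078 m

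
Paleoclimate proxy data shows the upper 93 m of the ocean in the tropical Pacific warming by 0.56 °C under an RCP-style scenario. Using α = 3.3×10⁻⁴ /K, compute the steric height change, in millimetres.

17.2 mm

Δh = αΔT·H = 3.3×10⁻⁴ × 0.56 × 93 = 0.0171864 m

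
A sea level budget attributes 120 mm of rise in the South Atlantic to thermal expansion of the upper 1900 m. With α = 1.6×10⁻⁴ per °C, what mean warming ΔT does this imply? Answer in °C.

ΔT = Δh/(αH) = 0.12 / (1.6×10⁻⁴ × 1900) ≈ 0.3947 °C

0.395 °C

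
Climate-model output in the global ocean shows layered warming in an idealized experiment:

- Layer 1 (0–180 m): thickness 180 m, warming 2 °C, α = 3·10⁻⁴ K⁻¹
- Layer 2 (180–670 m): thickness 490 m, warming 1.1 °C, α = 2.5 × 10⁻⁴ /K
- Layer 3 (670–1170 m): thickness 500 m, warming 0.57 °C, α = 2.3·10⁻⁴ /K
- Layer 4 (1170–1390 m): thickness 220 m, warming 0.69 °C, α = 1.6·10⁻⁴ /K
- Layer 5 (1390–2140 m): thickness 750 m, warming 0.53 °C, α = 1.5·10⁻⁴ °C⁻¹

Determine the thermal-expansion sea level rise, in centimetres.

0–180 m: 2 × 3×10⁻⁴ × 180 = 0.10800 m
180–670 m: 2.5×10⁻⁴ × 490 × 1.1 = 0.13475 m
Layer 3: 0.57 × 2.3×10⁻⁴ × 500 = 0.06555 m
Layer 4: 220 × 1.6×10⁻⁴ × 0.69 = 0.024288 m
1390–2140 m: 750 × 1.5×10⁻⁴ × 0.53 = 0.059625 m
Δh = 0.10800 + 0.13475 + 0.06555 + 0.024288 + 0.059625 = 0.392213 m

Δh = 39.2 cm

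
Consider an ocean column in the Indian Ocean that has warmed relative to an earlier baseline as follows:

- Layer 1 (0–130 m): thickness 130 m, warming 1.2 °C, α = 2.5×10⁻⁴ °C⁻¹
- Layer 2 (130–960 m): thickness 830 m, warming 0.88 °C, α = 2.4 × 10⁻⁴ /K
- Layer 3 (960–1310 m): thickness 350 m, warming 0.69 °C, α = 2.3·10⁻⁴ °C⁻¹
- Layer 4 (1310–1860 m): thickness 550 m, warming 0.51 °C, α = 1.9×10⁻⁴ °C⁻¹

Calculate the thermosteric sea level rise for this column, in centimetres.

0–130 m: 130 × 2.5×10⁻⁴ × 1.2 = 0.03900 m
130–960 m: 830 × 2.4×10⁻⁴ × 0.88 = 0.175296 m
Layer 3: 2.3×10⁻⁴ × 350 × 0.69 = 0.055545 m
Layer 4: 0.51 × 1.9×10⁻⁴ × 550 = 0.053295 m
Δh = 0.03900 + 0.175296 + 0.055545 + 0.053295 = 0.323136 m

32 cm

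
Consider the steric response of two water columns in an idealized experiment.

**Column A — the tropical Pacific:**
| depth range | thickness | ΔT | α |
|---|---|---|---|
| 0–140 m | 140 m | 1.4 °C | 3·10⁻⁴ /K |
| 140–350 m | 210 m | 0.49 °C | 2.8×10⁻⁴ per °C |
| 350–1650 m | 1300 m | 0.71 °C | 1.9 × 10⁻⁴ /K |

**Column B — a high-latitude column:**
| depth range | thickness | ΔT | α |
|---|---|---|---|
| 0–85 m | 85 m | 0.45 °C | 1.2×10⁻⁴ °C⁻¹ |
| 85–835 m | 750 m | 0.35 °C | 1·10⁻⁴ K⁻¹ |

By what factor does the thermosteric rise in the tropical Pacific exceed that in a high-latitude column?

a factor of 8.5

A 1.4 × 140 × 3×10⁻⁴ = 0.05880 m
A 140–350 m: 0.49 × 2.8×10⁻⁴ × 210 = 0.028812 m
A 350–1650 m: 1.9×10⁻⁴ × 0.71 × 1300 = 0.17537 m
A total: 0.262982 m
B 1.2×10⁻⁴ × 85 × 0.45 = 0.00459 m
B 0.35 × 750 × 1×10⁻⁴ = 0.02625 m
B total: 0.03084 m
Ratio: 0.262982 / 0.03084 ≈ 8.527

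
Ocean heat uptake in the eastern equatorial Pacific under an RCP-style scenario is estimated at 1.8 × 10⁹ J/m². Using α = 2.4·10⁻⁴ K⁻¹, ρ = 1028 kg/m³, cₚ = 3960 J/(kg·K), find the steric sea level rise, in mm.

Δh ≈ 106 mm

Δh = αQ/(ρcₚ) = 2.4×10⁻⁴ × 1.8×10⁹ / (1028 × 3960) ≈ 0.10612 m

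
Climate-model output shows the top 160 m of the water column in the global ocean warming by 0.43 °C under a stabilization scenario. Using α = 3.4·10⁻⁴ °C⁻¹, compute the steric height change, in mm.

Δh = αΔT·H = 3.4×10⁻⁴ × 0.43 × 160 = 0.023392 m

Δh ≈ 23 mm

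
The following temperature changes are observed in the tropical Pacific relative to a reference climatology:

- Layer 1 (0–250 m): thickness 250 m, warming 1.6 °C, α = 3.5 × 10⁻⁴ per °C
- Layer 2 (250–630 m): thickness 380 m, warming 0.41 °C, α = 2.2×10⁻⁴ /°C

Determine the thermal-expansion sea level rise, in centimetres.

Δh = 17.4 cm

Layer 1: 1.6 × 3.5×10⁻⁴ × 250 = 0.14000 m
Layer 2: 2.2×10⁻⁴ × 380 × 0.41 = 0.034276 m
Δh = 0.14000 + 0.034276 = 0.174276 m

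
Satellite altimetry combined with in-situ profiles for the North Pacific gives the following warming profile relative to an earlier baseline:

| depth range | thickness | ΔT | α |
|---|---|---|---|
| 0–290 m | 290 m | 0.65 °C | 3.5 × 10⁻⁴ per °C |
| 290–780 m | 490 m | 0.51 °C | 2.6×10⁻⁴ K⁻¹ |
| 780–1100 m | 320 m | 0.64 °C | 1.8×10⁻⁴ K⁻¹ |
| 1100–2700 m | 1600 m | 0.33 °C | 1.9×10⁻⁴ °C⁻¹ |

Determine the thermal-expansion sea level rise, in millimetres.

Δh ≈ 268 mm

Layer 1: 290 × 3.5×10⁻⁴ × 0.65 = 0.065975 m
290–780 m: 0.51 × 2.6×10⁻⁴ × 490 = 0.064974 m
320 × 1.8×10⁻⁴ × 0.64 = 0.036864 m
Layer 4: 1600 × 0.33 × 1.9×10⁻⁴ = 0.10032 m
Δh = 0.065975 + 0.064974 + 0.036864 + 0.10032 = 0.268133 m ≈ 268 mm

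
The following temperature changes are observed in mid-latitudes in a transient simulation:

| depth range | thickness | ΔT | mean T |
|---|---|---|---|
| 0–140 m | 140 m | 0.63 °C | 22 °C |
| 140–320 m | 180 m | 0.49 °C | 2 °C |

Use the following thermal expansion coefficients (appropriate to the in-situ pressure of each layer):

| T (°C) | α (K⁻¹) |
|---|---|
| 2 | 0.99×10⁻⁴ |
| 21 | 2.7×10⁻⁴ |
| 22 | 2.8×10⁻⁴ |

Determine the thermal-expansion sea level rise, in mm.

Layer 1 at 22 °C → α = 2.8×10⁻⁴ K⁻¹
Layer 2 at 2 °C → α = 0.99×10⁻⁴ K⁻¹
Layer 1: 2.8×10⁻⁴ × 0.63 × 140 = 0.024696 m
0.49 × 180 × 0.99×10⁻⁴ = 0.0087318 m
Δh = 0.024696 + 0.0087318 = 0.0334278 m ≈ 33.4 mm

33.4 mm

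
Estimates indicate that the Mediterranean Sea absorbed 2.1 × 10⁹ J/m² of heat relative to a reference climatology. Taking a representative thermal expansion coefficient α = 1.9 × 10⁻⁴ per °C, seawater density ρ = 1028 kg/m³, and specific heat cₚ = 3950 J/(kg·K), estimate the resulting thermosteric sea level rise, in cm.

Δh ≈ 9.8 cm

Δh = αQ/(ρcₚ) = 1.9×10⁻⁴ × 2.1×10⁹ / (1028 × 3950) ≈ 0.098261 m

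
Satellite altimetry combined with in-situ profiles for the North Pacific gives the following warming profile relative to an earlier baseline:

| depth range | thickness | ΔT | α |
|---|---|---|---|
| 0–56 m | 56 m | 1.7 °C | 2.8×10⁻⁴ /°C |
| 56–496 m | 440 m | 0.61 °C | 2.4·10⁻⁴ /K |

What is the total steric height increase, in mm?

91.1 mm

Layer 1: 2.8×10⁻⁴ × 1.7 × 56 = 0.026656 m
Layer 2: 2.4×10⁻⁴ × 0.61 × 440 = 0.064416 m
Δh = 0.026656 + 0.064416 = 0.091072 m ≈ 91.1 mm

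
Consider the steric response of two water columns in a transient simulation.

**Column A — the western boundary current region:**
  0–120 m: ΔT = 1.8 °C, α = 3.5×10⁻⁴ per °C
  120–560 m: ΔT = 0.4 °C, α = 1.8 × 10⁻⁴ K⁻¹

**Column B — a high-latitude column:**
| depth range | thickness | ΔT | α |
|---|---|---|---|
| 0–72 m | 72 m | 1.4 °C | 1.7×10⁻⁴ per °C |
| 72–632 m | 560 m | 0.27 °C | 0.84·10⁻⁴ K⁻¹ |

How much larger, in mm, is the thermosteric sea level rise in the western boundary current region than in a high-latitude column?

A 3.5×10⁻⁴ × 120 × 1.8 = 0.07560 m
A Layer 2: 1.8×10⁻⁴ × 0.4 × 440 = 0.03168 m
A total: 0.10728 m
B 0–72 m: 1.4 × 1.7×10⁻⁴ × 72 = 0.017136 m
B 72–632 m: 560 × 0.27 × 0.84×10⁻⁴ = 0.0127008 m
B total: 0.0298368 m
Difference: 0.10728 − 0.0298368 = 0.0774432 m

Δh_A − Δh_B ≈ 77.4 mm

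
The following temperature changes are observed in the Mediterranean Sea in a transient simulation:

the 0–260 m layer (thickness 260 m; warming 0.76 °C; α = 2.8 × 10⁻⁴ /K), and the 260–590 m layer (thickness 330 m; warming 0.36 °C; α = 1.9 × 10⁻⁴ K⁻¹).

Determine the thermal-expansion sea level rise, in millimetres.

0–260 m: 0.76 × 260 × 2.8×10⁻⁴ = 0.055328 m
330 × 1.9×10⁻⁴ × 0.36 = 0.022572 m
Δh = 0.055328 + 0.022572 = 0.07790 m ≈ 77.9 mm

about 77.9 mm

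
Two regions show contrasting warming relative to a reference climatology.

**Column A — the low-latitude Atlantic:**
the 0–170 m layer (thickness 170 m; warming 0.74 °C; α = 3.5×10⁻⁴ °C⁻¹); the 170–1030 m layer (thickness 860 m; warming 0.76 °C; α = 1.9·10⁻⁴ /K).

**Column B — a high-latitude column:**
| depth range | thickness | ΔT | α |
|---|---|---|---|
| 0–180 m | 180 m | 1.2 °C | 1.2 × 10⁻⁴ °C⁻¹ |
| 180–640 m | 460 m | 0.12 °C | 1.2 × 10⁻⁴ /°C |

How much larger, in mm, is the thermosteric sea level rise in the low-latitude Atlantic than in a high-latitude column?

Δh_A − Δh_B ≈ 136 mm

A 0.74 × 3.5×10⁻⁴ × 170 = 0.04403 m
A Layer 2: 860 × 0.76 × 1.9×10⁻⁴ = 0.124184 m
A total: 0.168214 m
B Layer 1: 180 × 1.2 × 1.2×10⁻⁴ = 0.02592 m
B 0.12 × 460 × 1.2×10⁻⁴ = 0.006624 m
B total: 0.032544 m
Difference: 0.168214 − 0.032544 = 0.13567 m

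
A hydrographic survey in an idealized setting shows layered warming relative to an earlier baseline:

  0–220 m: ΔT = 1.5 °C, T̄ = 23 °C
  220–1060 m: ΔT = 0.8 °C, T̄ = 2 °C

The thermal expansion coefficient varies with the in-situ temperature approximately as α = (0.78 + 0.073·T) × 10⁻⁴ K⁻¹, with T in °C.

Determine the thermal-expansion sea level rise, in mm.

Δh = 140 mm

Layer 1: α = (0.78 + 0.073×23)×10⁻⁴ = 2.459×10⁻⁴ K⁻¹
Layer 2: α = (0.78 + 0.073×2)×10⁻⁴ = 0.926×10⁻⁴ K⁻¹
0–220 m: 220 × 2.459×10⁻⁴ × 1.5 = 0.081147 m
Layer 2: 840 × 0.8 × 0.926×10⁻⁴ = 0.0622272 m
Δh = 0.081147 + 0.0622272 = 0.1433742 m ≈ 140 mm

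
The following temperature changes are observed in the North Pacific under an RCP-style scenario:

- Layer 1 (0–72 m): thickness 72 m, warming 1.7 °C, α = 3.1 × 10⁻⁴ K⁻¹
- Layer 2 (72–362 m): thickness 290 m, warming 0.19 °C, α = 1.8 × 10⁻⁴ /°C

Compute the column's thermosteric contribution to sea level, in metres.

0–72 m: 1.7 × 3.1×10⁻⁴ × 72 = 0.037944 m
0.19 × 1.8×10⁻⁴ × 290 = 0.009918 m
Δh = 0.037944 + 0.009918 = 0.047862 m

Δh = 0.0479 m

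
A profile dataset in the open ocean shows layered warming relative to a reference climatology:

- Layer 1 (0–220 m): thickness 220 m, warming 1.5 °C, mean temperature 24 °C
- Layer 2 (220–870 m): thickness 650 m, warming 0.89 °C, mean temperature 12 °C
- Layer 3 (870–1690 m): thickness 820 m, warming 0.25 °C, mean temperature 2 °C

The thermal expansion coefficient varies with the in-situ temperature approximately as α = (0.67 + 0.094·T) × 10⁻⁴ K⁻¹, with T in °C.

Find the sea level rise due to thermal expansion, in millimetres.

218 mm of thermosteric rise

Layer 1: α = (0.67 + 0.094×24)×10⁻⁴ = 2.926×10⁻⁴ K⁻¹
Layer 2: α = (0.67 + 0.094×12)×10⁻⁴ = 1.798×10⁻⁴ K⁻¹
Layer 3: α = (0.67 + 0.094×2)×10⁻⁴ = 0.858×10⁻⁴ K⁻¹
1.5 × 220 × 2.926×10⁻⁴ = 0.096558 m
Layer 2: 0.89 × 650 × 1.798×10⁻⁴ = 0.1040143 m
0.25 × 820 × 0.858×10⁻⁴ = 0.017589 m
Δh = 0.096558 + 0.1040143 + 0.017589 = 0.2181613 m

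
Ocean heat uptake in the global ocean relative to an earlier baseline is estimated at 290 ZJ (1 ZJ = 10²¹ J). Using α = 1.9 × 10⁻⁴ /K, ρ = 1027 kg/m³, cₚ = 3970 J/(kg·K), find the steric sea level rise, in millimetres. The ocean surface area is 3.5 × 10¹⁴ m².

Per unit area: Q = 290×10²¹ / (3.5×10¹⁴) ≈ 8.286×10⁸ J/m²
Δh = αQ/(ρcₚ) = 1.9×10⁻⁴ × 8.286×10⁸ / (1027 × 3970) ≈ 0.038613 m

about 38.6 mm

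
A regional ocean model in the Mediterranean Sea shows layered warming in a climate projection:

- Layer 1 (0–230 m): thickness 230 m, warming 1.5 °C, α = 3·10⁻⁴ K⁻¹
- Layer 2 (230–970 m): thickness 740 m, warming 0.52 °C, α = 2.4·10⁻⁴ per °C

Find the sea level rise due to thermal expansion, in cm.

Δh = 20 cm

0–230 m: 230 × 3×10⁻⁴ × 1.5 = 0.10350 m
230–970 m: 0.52 × 740 × 2.4×10⁻⁴ = 0.092352 m
Δh = 0.10350 + 0.092352 = 0.195852 m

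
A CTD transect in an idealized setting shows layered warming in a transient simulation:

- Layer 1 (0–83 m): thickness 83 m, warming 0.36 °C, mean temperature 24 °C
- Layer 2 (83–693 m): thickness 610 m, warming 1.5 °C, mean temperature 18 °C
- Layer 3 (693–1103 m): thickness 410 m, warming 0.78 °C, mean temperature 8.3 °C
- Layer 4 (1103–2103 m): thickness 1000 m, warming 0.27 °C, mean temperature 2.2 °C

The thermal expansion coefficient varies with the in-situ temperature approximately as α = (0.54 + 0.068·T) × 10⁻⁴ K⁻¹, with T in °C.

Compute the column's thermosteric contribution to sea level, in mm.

220 mm of thermosteric rise

Layer 1: α = (0.54 + 0.068×24)×10⁻⁴ = 2.172×10⁻⁴ K⁻¹
Layer 2: α = (0.54 + 0.068×18)×10⁻⁴ = 1.764×10⁻⁴ K⁻¹
Layer 3: α = (0.54 + 0.068×8.3)×10⁻⁴ = 1.1044×10⁻⁴ K⁻¹
Layer 4: α = (0.54 + 0.068×2.2)×10⁻⁴ = 0.6896×10⁻⁴ K⁻¹
0–83 m: 83 × 0.36 × 2.172×10⁻⁴ = 0.006489936 m
1.764×10⁻⁴ × 1.5 × 610 = 0.161406 m
410 × 0.78 × 1.1044×10⁻⁴ = 0.035318712 m
1103–2103 m: 1000 × 0.6896×10⁻⁴ × 0.27 = 0.0186192 m
Δh = 0.006489936 + 0.161406 + 0.035318712 + 0.0186192 = 0.221833848 m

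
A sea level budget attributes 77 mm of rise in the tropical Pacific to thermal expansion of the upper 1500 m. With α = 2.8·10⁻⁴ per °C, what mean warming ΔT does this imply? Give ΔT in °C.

ΔT = Δh/(αH) = 0.077 / (2.8×10⁻⁴ × 1500) ≈ 0.1833 °C

0.18 °C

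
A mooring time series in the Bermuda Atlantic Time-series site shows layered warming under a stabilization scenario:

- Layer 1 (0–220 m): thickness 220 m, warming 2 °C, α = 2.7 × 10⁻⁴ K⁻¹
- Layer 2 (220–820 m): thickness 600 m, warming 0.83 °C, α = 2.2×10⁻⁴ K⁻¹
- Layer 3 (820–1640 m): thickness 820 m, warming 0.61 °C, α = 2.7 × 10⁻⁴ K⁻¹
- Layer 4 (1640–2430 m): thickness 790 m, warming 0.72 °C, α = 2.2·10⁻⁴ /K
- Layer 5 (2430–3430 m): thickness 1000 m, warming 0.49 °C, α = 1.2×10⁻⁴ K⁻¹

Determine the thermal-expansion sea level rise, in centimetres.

Δh = 54.7 cm

0–220 m: 2.7×10⁻⁴ × 2 × 220 = 0.11880 m
220–820 m: 0.83 × 2.2×10⁻⁴ × 600 = 0.10956 m
Layer 3: 820 × 2.7×10⁻⁴ × 0.61 = 0.135054 m
1640–2430 m: 0.72 × 2.2×10⁻⁴ × 790 = 0.125136 m
Layer 5: 1000 × 0.49 × 1.2×10⁻⁴ = 0.05880 m
Δh = 0.11880 + 0.10956 + 0.135054 + 0.125136 + 0.05880 = 0.54735 m ≈ 54.7 cm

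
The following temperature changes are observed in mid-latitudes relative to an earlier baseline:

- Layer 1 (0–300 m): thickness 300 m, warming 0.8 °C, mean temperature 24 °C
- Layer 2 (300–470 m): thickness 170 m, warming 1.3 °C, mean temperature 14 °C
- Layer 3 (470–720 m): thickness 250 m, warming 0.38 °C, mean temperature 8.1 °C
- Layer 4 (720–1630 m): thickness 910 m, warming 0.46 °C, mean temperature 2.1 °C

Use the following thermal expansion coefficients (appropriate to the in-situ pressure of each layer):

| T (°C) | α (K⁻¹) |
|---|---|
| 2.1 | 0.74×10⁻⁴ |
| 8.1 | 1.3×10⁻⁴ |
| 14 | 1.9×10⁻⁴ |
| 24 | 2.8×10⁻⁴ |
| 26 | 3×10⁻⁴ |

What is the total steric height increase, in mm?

Layer 1 at 24 °C → α = 2.8×10⁻⁴ K⁻¹
Layer 2 at 14 °C → α = 1.9×10⁻⁴ K⁻¹
Layer 3 at 8.1 °C → α = 1.3×10⁻⁴ K⁻¹
Layer 4 at 2.1 °C → α = 0.74×10⁻⁴ K⁻¹
Layer 1: 0.8 × 2.8×10⁻⁴ × 300 = 0.06720 m
Layer 2: 1.9×10⁻⁴ × 170 × 1.3 = 0.04199 m
Layer 3: 250 × 1.3×10⁻⁴ × 0.38 = 0.01235 m
720–1630 m: 0.74×10⁻⁴ × 910 × 0.46 = 0.0309764 m
Δh = 0.06720 + 0.04199 + 0.01235 + 0.0309764 = 0.1525164 m

Δh ≈ 153 mm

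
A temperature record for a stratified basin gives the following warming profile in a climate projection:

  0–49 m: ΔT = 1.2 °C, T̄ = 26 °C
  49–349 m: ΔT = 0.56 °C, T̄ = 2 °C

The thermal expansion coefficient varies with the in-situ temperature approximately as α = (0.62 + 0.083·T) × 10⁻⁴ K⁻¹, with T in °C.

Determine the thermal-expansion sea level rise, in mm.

Layer 1: α = (0.62 + 0.083×26)×10⁻⁴ = 2.778×10⁻⁴ K⁻¹
Layer 2: α = (0.62 + 0.083×2)×10⁻⁴ = 0.786×10⁻⁴ K⁻¹
0–49 m: 49 × 1.2 × 2.778×10⁻⁴ = 0.01633464 m
49–349 m: 0.56 × 0.786×10⁻⁴ × 300 = 0.0132048 m
Δh = 0.01633464 + 0.0132048 = 0.02953944 m ≈ 29.5 mm

29.5 mm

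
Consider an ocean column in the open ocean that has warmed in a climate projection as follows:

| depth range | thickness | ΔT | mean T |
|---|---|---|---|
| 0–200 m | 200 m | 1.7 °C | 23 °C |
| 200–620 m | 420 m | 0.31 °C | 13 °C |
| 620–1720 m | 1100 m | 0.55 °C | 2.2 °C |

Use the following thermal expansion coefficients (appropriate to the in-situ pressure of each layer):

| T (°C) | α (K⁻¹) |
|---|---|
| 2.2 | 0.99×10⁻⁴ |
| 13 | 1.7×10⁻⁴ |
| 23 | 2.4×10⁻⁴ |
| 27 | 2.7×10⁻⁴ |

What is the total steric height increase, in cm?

Δh ≈ 16.4 cm

Layer 1 at 23 °C → α = 2.4×10⁻⁴ K⁻¹
Layer 2 at 13 °C → α = 1.7×10⁻⁴ K⁻¹
Layer 3 at 2.2 °C → α = 0.99×10⁻⁴ K⁻¹
Layer 1: 1.7 × 200 × 2.4×10⁻⁴ = 0.08160 m
0.31 × 420 × 1.7×10⁻⁴ = 0.022134 m
Layer 3: 1100 × 0.99×10⁻⁴ × 0.55 = 0.059895 m
Δh = 0.08160 + 0.022134 + 0.059895 = 0.163629 m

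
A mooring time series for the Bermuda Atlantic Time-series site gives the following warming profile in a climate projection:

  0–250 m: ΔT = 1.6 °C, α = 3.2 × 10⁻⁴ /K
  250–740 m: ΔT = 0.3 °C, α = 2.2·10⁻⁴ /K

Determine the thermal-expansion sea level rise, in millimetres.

about 160 mm

1.6 × 250 × 3.2×10⁻⁴ = 0.12800 m
2.2×10⁻⁴ × 490 × 0.3 = 0.03234 m
Δh = 0.12800 + 0.03234 = 0.16034 m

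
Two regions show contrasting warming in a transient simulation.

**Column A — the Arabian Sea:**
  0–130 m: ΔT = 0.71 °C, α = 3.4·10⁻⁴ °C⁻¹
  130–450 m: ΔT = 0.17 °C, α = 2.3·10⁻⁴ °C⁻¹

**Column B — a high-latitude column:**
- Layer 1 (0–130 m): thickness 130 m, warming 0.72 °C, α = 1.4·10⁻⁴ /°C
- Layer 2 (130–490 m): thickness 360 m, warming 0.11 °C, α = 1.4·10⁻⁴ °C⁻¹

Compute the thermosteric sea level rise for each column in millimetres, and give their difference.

A: 43.9 mm; B: 18.6 mm; difference 25.2 mm

A 0.71 × 130 × 3.4×10⁻⁴ = 0.031382 m
A 320 × 2.3×10⁻⁴ × 0.17 = 0.012512 m
A total: 0.043894 m
B Layer 1: 1.4×10⁻⁴ × 0.72 × 130 = 0.013104 m
B Layer 2: 1.4×10⁻⁴ × 360 × 0.11 = 0.005544 m
B total: 0.018648 m
Difference: 0.043894 − 0.018648 = 0.025246 m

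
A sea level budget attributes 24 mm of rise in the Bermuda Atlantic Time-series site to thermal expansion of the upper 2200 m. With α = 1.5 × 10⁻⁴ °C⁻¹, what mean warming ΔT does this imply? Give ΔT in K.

about 0.073 K

ΔT = Δh/(αH) = 0.024 / (1.5×10⁻⁴ × 2200) ≈ 0.07273 K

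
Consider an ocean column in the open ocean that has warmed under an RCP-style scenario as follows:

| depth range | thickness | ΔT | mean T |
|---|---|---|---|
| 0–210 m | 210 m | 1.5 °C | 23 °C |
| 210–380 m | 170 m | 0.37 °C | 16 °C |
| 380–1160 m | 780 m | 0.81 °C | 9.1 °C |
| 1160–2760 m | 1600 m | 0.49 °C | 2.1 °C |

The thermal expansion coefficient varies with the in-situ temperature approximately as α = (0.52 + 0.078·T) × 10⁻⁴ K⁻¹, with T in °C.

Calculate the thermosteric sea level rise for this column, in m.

Layer 1: α = (0.52 + 0.078×23)×10⁻⁴ = 2.314×10⁻⁴ K⁻¹
Layer 2: α = (0.52 + 0.078×16)×10⁻⁴ = 1.768×10⁻⁴ K⁻¹
Layer 3: α = (0.52 + 0.078×9.1)×10⁻⁴ = 1.2298×10⁻⁴ K⁻¹
Layer 4: α = (0.52 + 0.078×2.1)×10⁻⁴ = 0.6838×10⁻⁴ K⁻¹
210 × 2.314×10⁻⁴ × 1.5 = 0.072891 m
Layer 2: 1.768×10⁻⁴ × 0.37 × 170 = 0.01112072 m
1.2298×10⁻⁴ × 0.81 × 780 = 0.077698764 m
1600 × 0.6838×10⁻⁴ × 0.49 = 0.05360992 m
Δh = 0.072891 + 0.01112072 + 0.077698764 + 0.05360992 = 0.215320404 m

Δh ≈ 0.215 m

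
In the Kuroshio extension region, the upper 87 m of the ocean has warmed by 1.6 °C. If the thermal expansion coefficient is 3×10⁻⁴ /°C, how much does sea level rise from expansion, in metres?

about 0.042 m

Δh = αΔT·H = 3×10⁻⁴ × 1.6 × 87 = 0.04176 m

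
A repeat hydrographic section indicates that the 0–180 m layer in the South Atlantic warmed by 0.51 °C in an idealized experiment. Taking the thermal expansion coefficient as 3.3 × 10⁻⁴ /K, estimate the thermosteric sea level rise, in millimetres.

Δh = αΔT·H = 3.3×10⁻⁴ × 0.51 × 180 = 0.030294 m

30.3 mm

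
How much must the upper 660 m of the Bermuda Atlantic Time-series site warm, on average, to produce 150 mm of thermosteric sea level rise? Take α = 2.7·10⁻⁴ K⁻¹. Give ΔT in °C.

ΔT = Δh/(αH) = 0.15 / (2.7×10⁻⁴ × 660) ≈ 0.8418 °C

ΔT ≈ 0.842 °C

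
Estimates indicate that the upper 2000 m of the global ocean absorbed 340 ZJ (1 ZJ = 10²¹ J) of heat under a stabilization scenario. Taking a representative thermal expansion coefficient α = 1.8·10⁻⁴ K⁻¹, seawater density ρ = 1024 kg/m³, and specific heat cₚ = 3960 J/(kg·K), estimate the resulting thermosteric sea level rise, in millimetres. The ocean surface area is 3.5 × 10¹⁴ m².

43.1 mm

Per unit area: Q = 340×10²¹ / (3.5×10¹⁴) ≈ 9.714×10⁸ J/m²
Δh = αQ/(ρcₚ) = 1.8×10⁻⁴ × 9.714×10⁸ / (1024 × 3960) ≈ 0.04312 m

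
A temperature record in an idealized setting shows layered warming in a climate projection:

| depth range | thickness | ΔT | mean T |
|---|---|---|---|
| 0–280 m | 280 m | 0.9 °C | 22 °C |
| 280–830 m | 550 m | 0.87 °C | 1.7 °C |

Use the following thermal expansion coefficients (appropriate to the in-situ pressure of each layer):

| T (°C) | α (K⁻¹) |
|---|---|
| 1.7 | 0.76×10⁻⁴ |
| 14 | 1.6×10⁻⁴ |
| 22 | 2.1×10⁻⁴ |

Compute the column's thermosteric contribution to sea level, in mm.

Layer 1 at 22 °C → α = 2.1×10⁻⁴ K⁻¹
Layer 2 at 1.7 °C → α = 0.76×10⁻⁴ K⁻¹
0.9 × 2.1×10⁻⁴ × 280 = 0.05292 m
280–830 m: 0.87 × 0.76×10⁻⁴ × 550 = 0.036366 m
Δh = 0.05292 + 0.036366 = 0.089286 m ≈ 89.3 mm

Δh = 89.3 mm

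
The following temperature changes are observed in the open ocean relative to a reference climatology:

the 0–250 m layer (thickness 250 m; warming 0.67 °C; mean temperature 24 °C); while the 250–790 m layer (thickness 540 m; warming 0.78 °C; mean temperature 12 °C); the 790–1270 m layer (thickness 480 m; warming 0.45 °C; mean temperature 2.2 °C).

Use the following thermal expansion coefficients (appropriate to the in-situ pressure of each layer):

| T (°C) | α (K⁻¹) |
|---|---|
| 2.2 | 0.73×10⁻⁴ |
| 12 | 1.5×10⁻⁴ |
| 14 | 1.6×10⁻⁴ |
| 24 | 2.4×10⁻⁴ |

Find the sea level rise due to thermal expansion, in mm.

Δh = 120 mm

Layer 1 at 24 °C → α = 2.4×10⁻⁴ K⁻¹
Layer 2 at 12 °C → α = 1.5×10⁻⁴ K⁻¹
Layer 3 at 2.2 °C → α = 0.73×10⁻⁴ K⁻¹
0–250 m: 250 × 2.4×10⁻⁴ × 0.67 = 0.04020 m
0.78 × 540 × 1.5×10⁻⁴ = 0.06318 m
Layer 3: 0.45 × 0.73×10⁻⁴ × 480 = 0.015768 m
Δh = 0.04020 + 0.06318 + 0.015768 = 0.119148 m ≈ 120 mm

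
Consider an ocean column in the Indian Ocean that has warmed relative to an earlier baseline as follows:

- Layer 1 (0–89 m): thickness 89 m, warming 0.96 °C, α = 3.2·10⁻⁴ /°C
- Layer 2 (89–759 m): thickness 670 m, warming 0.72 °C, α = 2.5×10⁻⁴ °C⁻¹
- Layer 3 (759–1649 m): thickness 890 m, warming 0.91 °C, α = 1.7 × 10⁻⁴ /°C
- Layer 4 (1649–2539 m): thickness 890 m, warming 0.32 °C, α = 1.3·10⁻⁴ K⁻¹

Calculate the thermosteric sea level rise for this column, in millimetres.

Δh ≈ 320 mm

0–89 m: 3.2×10⁻⁴ × 89 × 0.96 = 0.0273408 m
0.72 × 670 × 2.5×10⁻⁴ = 0.12060 m
Layer 3: 0.91 × 1.7×10⁻⁴ × 890 = 0.137683 m
1.3×10⁻⁴ × 890 × 0.32 = 0.037024 m
Δh = 0.0273408 + 0.12060 + 0.137683 + 0.037024 = 0.3226478 m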